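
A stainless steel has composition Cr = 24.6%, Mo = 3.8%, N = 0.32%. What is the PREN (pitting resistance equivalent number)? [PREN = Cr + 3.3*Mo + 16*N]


Apply the PREN formula: PREN = Cr + 3.3*Mo + 16*N
PREN = 24.6 + 3.3*3.8 + 16*0.32
PREN = 24.6 + 12.54 + 5.12 = 42.26

42.26


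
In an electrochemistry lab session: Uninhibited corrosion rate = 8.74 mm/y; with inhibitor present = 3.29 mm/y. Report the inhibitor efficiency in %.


Apply the inhibitor-efficiency definition: IE = (CR_blank − CR_inh)/CR_blank × 100
IE = (8.74 − 3.29) / 8.74 × 100
IE = 5.45 / 8.74 × 100 = 62.4 %

62.4 %


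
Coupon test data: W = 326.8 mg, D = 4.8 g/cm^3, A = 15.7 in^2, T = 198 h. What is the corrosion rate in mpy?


Apply the mpy weight-loss relation: CR = 534 * W / (D * A * T)
Numerator: 534 * 326.8 = 174511.2
Denominator: 4.8 * 15.7 * 198 = 14921.28
CR = 174511.2 / 14921.28 = 11.695 mpy

11.695 mpy


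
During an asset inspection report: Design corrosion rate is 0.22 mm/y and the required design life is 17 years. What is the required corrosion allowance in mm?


Corrosion allowance = CR × design life
CA = 0.22 * 17 = 3.74 mm

3.74 mm


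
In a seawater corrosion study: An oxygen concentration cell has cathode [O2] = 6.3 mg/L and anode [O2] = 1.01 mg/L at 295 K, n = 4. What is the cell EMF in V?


Apply the Nernst concentration-cell relation: E = (RT/nF)*ln(C_cathode/C_anode)
RT/nF = 8.314*295/(4*96485) = 0.00635495 V
ln(6.3/1.01) = 1.8306
E = 0.00635495 * 1.8306 = 0.01163 V

0.01163 V


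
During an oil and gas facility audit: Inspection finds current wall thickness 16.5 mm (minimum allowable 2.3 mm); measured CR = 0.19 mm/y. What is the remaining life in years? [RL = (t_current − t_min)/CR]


Apply the remaining-life relation: RL = (t_current − t_min) / CR
RL = (16.5 − 2.3) / 0.19 = 14.2 / 0.19 = 74.7 years

74.7 years


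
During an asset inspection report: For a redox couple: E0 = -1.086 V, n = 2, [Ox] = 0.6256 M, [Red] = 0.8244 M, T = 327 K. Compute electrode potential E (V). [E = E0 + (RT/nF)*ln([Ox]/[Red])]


Apply the Nernst equation: E = E0 + (RT/nF)*ln([Ox]/[Red])
Step 1: RT/nF = 8.314*327/(2*96485) = 0.0140886 V
Step 2: [Ox]/[Red] = 0.6256/0.8244 = 0.758855
Step 3: ln(0.758855) = -0.275945
Step 4: correction = 0.0140886 * -0.275945 = -0.004 V
E = -1.086 + -0.004 = -1.09 V

-1.09 V


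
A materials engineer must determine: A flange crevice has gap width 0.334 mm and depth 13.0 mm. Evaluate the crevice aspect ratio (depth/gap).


Aspect ratio = depth / gap
Ratio = 13.0 / 0.334 = 38.9

38.9


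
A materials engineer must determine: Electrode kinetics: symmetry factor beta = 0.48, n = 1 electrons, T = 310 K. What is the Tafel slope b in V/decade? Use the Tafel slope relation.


Apply the Tafel slope relation: b = 2.303*R*T/(beta*n*F)
Numerator: 2.303 * 8.314 * 310 = 5935.61
Denominator: 0.48 * 1 * 96485 = 46312.8
b = 5935.61 / 46312.8 = 0.1282 V/decade

0.1282 V/decade


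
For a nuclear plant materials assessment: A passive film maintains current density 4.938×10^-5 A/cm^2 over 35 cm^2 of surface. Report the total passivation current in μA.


I = i_pass * A, then convert A → μA (×10^6)
I = 4.938×10^-5 * 35 * 10^6 = 1728.3 μA

1728.3 μA


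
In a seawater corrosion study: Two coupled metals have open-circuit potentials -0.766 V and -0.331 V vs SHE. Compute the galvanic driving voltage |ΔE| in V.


Driving voltage is the absolute potential difference.
|ΔE| = |-0.766 − (-0.331)| = 0.435 V

0.435 V


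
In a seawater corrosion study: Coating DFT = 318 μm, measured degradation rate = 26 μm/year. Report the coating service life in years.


Service life = thickness / degradation rate
Life = 318 / 26 = 12.2 years

12.2 years


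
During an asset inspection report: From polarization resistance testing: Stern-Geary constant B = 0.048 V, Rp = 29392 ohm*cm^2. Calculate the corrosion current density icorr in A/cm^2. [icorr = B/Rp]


Apply the Stern-Geary relation: icorr = B / Rp
icorr = 0.048 / 29392 = 1.633×10^-6 A/cm^2

1.633×10^-6 A/cm^2


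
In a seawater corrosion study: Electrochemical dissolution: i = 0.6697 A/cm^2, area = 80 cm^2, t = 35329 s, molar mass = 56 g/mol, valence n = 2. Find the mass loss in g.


Apply Faraday's law: m = i*A*t*M / (n*F)
Total charge passed Q = i*A*t = 0.6697*80*35329 = 1892786.504 C
m = Q*M/(n*F) = 1892786.504*56/(2*96485) = 549.288 g

549.288 g


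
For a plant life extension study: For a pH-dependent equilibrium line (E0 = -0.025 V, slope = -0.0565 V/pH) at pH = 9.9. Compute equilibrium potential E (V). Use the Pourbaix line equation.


Apply the Pourbaix line equation: E = E0 + slope*pH
E = -0.025 + (-0.0565)*9.9 = -0.025 + (-0.55935) = -0.58435 V
Rounded to 4 decimal places: E = -0.5844 V

-0.5844 V


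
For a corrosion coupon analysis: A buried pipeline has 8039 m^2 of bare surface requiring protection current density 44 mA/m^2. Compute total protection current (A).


I = area * current density, then convert mA → A (÷1000)
I = 8039 * 44 / 1000 = 353.72 A

353.72 A


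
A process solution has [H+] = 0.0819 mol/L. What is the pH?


pH = −log10[H+]
pH = −log10(0.0819) = 1.09

1.09


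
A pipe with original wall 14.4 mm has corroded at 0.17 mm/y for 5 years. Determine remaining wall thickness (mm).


Remaining wall = original − CR × time
t = 14.4 − 0.17*5 = 14.4 − 0.85 = 13.55 mm

13.55 mm


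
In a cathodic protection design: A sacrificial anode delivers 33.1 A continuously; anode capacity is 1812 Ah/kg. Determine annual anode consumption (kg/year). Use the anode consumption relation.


Annual consumption = current * hours per year / capacity
Rate = 33.1 * 8760 / 1812 = 160.0 kg/year

160.0 kg/year


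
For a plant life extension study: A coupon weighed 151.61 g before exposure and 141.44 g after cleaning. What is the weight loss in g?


Weight loss = initial − final
WL = 151.61 − 141.44 = 10.17 g

10.17 g


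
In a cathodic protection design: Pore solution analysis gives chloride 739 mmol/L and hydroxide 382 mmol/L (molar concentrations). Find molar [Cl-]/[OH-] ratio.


Threshold parameter = [Cl-] / [OH-] (molar basis; both in mmol/L, so units cancel)
Ratio = 739 / 382 = 1.93

1.93


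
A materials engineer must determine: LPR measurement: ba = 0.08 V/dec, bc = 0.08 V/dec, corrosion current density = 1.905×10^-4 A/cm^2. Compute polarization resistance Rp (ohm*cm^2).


Apply the Stern-Geary equation: Rp = ba*bc / (2.303*icorr*(ba+bc))
ba*bc = 0.08*0.08 = 0.0064
ba+bc = 0.16; 2.303*icorr*(ba+bc) = 2.303*1.905×10^-4*0.16 = 7.019544×10^-5
Rp = 0.0064 / 7.019544×10^-5 = 91.17 ohm*cm^2

91.17 ohm*cm^2


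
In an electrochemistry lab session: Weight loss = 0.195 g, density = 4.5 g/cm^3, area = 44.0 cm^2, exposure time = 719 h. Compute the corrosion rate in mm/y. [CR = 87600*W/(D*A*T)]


Apply the mm/y weight-loss relation: CR = 87600 * W / (D * A * T)
Numerator: 87600 * 0.195 = 17082.0
Denominator: 4.5 * 44.0 * 719 = 142362.0
CR = 17082.0 / 142362.0 = 0.12 mm/y

0.12 mm/y


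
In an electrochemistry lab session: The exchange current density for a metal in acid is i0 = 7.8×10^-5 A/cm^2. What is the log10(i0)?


i0 = 7.8×10^-5 A/cm^2
log10(i0) = -4.108

-4.108


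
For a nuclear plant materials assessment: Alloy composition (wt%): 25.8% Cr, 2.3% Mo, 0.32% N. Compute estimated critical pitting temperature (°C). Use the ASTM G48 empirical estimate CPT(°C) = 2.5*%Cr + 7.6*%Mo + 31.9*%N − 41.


Apply the ASTM G48 empirical CPT estimate: CPT(°C) = 2.5*%Cr + 7.6*%Mo + 31.9*%N − 41
2.5*25.8 = 64.5; 7.6*2.3 = 17.48; 31.9*0.32 = 10.208
CPT = 64.5 + 17.48 + 10.208 − 41 = 51.188 °C
Rounded to 0.1 °C: CPT ≈ 51.2 °C

51.2 °C


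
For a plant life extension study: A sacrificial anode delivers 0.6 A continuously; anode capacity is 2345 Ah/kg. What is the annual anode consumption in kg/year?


Annual consumption = current * hours per year / capacity
Rate = 0.6 * 8760 / 2345 = 2.2 kg/year

2.2 kg/year


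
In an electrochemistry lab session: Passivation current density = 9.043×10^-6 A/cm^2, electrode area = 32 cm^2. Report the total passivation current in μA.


I = i_pass * A, then convert A → μA (×10^6)
I = 9.043×10^-6 * 32 * 10^6 = 289.38 μA

289.38 μA


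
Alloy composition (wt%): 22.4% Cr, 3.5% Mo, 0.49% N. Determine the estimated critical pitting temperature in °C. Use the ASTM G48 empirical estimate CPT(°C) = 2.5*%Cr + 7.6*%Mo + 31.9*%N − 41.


Apply the ASTM G48 empirical CPT estimate: CPT(°C) = 2.5*%Cr + 7.6*%Mo + 31.9*%N − 41
2.5*22.4 = 56; 7.6*3.5 = 26.6; 31.9*0.49 = 15.631
CPT = 56 + 26.6 + 15.631 − 41 = 57.231 °C
Rounded to 0.1 °C: CPT ≈ 57.2 °C

57.2 °C


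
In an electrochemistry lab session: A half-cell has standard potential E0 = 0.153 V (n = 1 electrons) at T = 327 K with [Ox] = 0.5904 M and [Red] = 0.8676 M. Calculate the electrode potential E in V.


Apply the Nernst equation: E = E0 + (RT/nF)*ln([Ox]/[Red])
Step 1: RT/nF = 8.314*327/(1*96485) = 0.02817721 V
Step 2: [Ox]/[Red] = 0.5904/0.8676 = 0.680498
Step 3: ln(0.680498) = -0.38493
Step 4: correction = 0.02817721 * -0.38493 = -0.011 V
E = 0.153 + -0.011 = 0.142 V

0.142 V


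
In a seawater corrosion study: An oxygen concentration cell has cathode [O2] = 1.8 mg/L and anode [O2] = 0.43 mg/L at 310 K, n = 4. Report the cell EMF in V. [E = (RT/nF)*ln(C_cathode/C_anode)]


Apply the Nernst concentration-cell relation: E = (RT/nF)*ln(C_cathode/C_anode)
RT/nF = 8.314*310/(4*96485) = 0.00667808 V
ln(1.8/0.43) = 1.43176
E = 0.00667808 * 1.43176 = 0.00956 V

0.00956 V


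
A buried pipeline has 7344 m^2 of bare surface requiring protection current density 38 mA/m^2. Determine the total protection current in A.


I = area * current density, then convert mA → A (÷1000)
I = 7344 * 38 / 1000 = 279.07 A

279.07 A


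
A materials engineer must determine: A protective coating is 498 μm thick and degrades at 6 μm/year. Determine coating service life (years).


Service life = thickness / degradation rate
Life = 498 / 6 = 83.0 years

83.0 years


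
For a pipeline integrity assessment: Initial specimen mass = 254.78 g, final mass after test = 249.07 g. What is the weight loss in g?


Weight loss = initial − final
WL = 254.78 − 249.07 = 5.71 g

5.71 g


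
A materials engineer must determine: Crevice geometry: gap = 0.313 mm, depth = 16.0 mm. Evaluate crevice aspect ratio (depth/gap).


Aspect ratio = depth / gap
Ratio = 16.0 / 0.313 = 51.1

51.1


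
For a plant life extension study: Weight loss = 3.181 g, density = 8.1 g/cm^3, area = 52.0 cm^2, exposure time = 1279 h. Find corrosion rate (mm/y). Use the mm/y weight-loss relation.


Apply the mm/y weight-loss relation: CR = 87600 * W / (D * A * T)
Numerator: 87600 * 3.181 = 278655.6
Denominator: 8.1 * 52.0 * 1279 = 538714.8
CR = 278655.6 / 538714.8 = 0.5173 mm/y

0.5173 mm/y


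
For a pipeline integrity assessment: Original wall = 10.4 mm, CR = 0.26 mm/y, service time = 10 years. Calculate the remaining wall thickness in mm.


Remaining wall = original − CR × time
t = 10.4 − 0.26*10 = 10.4 − 2.6 = 7.8 mm

7.8 mm


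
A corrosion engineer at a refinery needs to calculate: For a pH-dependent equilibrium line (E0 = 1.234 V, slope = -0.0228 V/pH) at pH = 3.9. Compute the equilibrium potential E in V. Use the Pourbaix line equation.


Apply the Pourbaix line equation: E = E0 + slope*pH
E = 1.234 + (-0.0228)*3.9 = 1.234 + (-0.08892) = 1.14508 V
Rounded to 3 decimal places: E = 1.145 V

1.145 V


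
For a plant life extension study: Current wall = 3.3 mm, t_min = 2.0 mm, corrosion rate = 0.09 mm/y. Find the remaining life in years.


Apply the remaining-life relation: RL = (t_current − t_min) / CR
RL = (3.3 − 2.0) / 0.09 = 1.3 / 0.09 = 14.4 years

14.4 years


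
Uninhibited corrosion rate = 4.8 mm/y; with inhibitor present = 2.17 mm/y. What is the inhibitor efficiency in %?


Apply the inhibitor-efficiency definition: IE = (CR_blank − CR_inh)/CR_blank × 100
IE = (4.8 − 2.17) / 4.8 × 100
IE = 2.63 / 4.8 × 100 = 54.8 %

54.8 %


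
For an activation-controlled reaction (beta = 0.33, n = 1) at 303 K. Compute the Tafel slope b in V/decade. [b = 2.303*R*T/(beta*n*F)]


Apply the Tafel slope relation: b = 2.303*R*T/(beta*n*F)
Numerator: 2.303 * 8.314 * 303 = 5801.58
Denominator: 0.33 * 1 * 96485 = 31840.05
b = 5801.58 / 31840.05 = 0.182 V/decade

0.182 V/decade


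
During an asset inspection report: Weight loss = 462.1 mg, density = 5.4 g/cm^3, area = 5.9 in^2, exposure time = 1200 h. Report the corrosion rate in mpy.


Apply the mpy weight-loss relation: CR = 534 * W / (D * A * T)
Numerator: 534 * 462.1 = 246761.4
Denominator: 5.4 * 5.9 * 1200 = 38232.0
CR = 246761.4 / 38232.0 = 6.45432 mpy

6.45432 mpy


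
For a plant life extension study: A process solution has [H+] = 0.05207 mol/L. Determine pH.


pH = −log10[H+]
pH = −log10(0.05207) = 1.28

1.28


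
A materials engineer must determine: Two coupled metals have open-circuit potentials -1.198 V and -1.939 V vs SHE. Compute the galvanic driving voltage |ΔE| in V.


Driving voltage is the absolute potential difference.
|ΔE| = |-1.198 − (-1.939)| = 0.741 V

0.741 V


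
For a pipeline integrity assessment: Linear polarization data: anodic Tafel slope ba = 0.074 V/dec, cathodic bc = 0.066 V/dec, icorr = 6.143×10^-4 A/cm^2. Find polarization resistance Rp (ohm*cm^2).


Apply the Stern-Geary equation: Rp = ba*bc / (2.303*icorr*(ba+bc))
ba*bc = 0.074*0.066 = 0.004884
ba+bc = 0.14; 2.303*icorr*(ba+bc) = 2.303*6.143×10^-4*0.14 = 1.9806261×10^-4
Rp = 0.004884 / 1.9806261×10^-4 = 24.66 ohm*cm^2

24.66 ohm*cm^2


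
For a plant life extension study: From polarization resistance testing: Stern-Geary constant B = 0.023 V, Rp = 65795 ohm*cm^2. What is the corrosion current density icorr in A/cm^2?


Apply the Stern-Geary relation: icorr = B / Rp
icorr = 0.023 / 65795 = 3.496×10^-7 A/cm^2

3.496×10^-7 A/cm^2


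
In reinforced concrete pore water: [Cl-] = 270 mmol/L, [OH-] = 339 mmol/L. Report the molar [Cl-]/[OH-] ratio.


Threshold parameter = [Cl-] / [OH-] (molar basis; both in mmol/L, so units cancel)
Ratio = 270 / 339 = 0.8

0.8


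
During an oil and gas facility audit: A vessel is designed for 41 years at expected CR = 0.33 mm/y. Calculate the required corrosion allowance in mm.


Corrosion allowance = CR × design life
CA = 0.33 * 41 = 13.53 mm

13.53 mm


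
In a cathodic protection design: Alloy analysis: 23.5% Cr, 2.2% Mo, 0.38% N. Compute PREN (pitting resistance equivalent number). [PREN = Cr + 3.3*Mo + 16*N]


Apply the PREN formula: PREN = Cr + 3.3*Mo + 16*N
PREN = 23.5 + 3.3*2.2 + 16*0.38
PREN = 23.5 + 7.26 + 6.08 = 36.84

36.84


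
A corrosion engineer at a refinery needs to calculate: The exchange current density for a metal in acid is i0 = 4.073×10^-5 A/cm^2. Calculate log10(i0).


i0 = 4.073×10^-5 A/cm^2
log10(i0) = -4.39

-4.39


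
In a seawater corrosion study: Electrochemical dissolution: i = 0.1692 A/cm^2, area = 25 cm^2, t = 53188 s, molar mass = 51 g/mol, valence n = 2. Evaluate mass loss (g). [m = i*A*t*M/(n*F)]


Apply Faraday's law: m = i*A*t*M / (n*F)
Total charge passed Q = i*A*t = 0.1692*25*53188 = 224985.24 C
m = Q*M/(n*F) = 224985.24*51/(2*96485) = 59.4613 g

59.4613 g


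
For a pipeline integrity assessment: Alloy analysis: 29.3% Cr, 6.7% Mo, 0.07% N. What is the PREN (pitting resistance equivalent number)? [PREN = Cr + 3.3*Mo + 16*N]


Apply the PREN formula: PREN = Cr + 3.3*Mo + 16*N
PREN = 29.3 + 3.3*6.7 + 16*0.07
PREN = 29.3 + 22.11 + 1.12 = 52.53

52.53


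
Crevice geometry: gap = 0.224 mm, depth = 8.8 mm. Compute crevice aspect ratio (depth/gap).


Aspect ratio = depth / gap
Ratio = 8.8 / 0.224 = 39.3

39.3


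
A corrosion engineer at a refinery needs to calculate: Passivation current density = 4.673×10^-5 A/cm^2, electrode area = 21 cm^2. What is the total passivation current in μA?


I = i_pass * A, then convert A → μA (×10^6)
I = 4.673×10^-5 * 21 * 10^6 = 981.33 μA

981.33 μA


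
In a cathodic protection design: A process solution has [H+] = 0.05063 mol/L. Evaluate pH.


pH = −log10[H+]
pH = −log10(0.05063) = 1.3

1.3


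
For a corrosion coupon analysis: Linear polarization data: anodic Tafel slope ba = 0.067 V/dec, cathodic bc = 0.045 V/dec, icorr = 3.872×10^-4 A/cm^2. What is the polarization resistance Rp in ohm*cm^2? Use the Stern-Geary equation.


Apply the Stern-Geary equation: Rp = ba*bc / (2.303*icorr*(ba+bc))
ba*bc = 0.067*0.045 = 0.003015
ba+bc = 0.112; 2.303*icorr*(ba+bc) = 2.303*3.872×10^-4*0.112 = 9.9872819×10^-5
Rp = 0.003015 / 9.9872819×10^-5 = 30.2 ohm*cm^2

30.2 ohm*cm^2


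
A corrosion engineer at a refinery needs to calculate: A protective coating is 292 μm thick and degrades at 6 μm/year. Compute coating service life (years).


Service life = thickness / degradation rate
Life = 292 / 6 = 48.7 years

48.7 years


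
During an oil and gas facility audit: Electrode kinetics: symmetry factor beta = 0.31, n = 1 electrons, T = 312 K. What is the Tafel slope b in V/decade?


Apply the Tafel slope relation: b = 2.303*R*T/(beta*n*F)
Numerator: 2.303 * 8.314 * 312 = 5973.91
Denominator: 0.31 * 1 * 96485 = 29910.35
b = 5973.91 / 29910.35 = 0.1997 V/decade

0.1997 V/decade


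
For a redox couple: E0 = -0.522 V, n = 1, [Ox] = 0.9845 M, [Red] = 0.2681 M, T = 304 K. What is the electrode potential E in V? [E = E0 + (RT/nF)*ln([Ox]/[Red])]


Apply the Nernst equation: E = E0 + (RT/nF)*ln([Ox]/[Red])
Step 1: RT/nF = 8.314*304/(1*96485) = 0.02619533 V
Step 2: [Ox]/[Red] = 0.9845/0.2681 = 3.672137
Step 3: ln(3.672137) = 1.300774
Step 4: correction = 0.02619533 * 1.300774 = 0.0341 V
E = -0.522 + 0.0341 = -0.4879 V

-0.4879 V


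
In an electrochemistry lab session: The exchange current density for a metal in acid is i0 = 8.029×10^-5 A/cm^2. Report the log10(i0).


i0 = 8.029×10^-5 A/cm^2
log10(i0) = -4.095

-4.095


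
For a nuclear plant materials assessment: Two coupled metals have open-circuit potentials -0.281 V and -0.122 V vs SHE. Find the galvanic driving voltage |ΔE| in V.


Driving voltage is the absolute potential difference.
|ΔE| = |-0.281 − (-0.122)| = 0.159 V

0.159 V


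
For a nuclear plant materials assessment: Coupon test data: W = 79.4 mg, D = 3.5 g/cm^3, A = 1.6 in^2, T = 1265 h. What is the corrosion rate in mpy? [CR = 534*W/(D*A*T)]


Apply the mpy weight-loss relation: CR = 534 * W / (D * A * T)
Numerator: 534 * 79.4 = 42399.6
Denominator: 3.5 * 1.6 * 1265 = 7084.0
CR = 42399.6 / 7084.0 = 5.985 mpy

5.985 mpy


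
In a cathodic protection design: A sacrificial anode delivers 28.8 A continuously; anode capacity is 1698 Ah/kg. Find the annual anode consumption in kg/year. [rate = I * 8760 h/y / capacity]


Annual consumption = current * hours per year / capacity
Rate = 28.8 * 8760 / 1698 = 148.6 kg/year

148.6 kg/year


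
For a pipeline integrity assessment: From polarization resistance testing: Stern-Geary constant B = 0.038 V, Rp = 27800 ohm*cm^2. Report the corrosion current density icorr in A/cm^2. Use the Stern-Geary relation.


Apply the Stern-Geary relation: icorr = B / Rp
icorr = 0.038 / 27800 = 1.367×10^-6 A/cm^2

1.367×10^-6 A/cm^2


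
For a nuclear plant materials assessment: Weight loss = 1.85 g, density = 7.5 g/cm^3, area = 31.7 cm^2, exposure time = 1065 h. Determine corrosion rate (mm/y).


Apply the mm/y weight-loss relation: CR = 87600 * W / (D * A * T)
Numerator: 87600 * 1.85 = 162060.0
Denominator: 7.5 * 31.7 * 1065 = 253203.75
CR = 162060.0 / 253203.75 = 0.640038 mm/y

0.640038 mm/y


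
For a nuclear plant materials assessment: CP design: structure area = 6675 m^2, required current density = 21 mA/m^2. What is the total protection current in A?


I = area * current density, then convert mA → A (÷1000)
I = 6675 * 21 / 1000 = 140.18 A

140.18 A


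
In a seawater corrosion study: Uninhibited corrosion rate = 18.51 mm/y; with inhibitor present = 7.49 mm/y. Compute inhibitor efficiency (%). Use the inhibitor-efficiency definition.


Apply the inhibitor-efficiency definition: IE = (CR_blank − CR_inh)/CR_blank × 100
IE = (18.51 − 7.49) / 18.51 × 100
IE = 11.02 / 18.51 × 100 = 59.5 %

59.5 %


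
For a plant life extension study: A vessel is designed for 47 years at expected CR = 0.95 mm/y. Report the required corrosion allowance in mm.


Corrosion allowance = CR × design life
CA = 0.95 * 47 = 44.65 mm

44.65 mm


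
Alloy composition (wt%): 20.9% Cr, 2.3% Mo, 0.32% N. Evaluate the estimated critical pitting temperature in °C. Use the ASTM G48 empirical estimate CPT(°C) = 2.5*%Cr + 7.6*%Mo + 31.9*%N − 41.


Apply the ASTM G48 empirical CPT estimate: CPT(°C) = 2.5*%Cr + 7.6*%Mo + 31.9*%N − 41
2.5*20.9 = 52.25; 7.6*2.3 = 17.48; 31.9*0.32 = 10.208
CPT = 52.25 + 17.48 + 10.208 − 41 = 38.938 °C
Rounded to 0.1 °C: CPT ≈ 38.9 °C

38.9 °C


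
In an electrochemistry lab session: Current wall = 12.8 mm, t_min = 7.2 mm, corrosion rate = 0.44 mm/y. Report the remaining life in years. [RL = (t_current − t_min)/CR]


Apply the remaining-life relation: RL = (t_current − t_min) / CR
RL = (12.8 − 7.2) / 0.44 = 5.6 / 0.44 = 12.7 years

12.7 years


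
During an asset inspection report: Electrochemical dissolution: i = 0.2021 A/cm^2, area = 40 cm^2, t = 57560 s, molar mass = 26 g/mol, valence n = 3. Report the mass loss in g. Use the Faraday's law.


Apply Faraday's law: m = i*A*t*M / (n*F)
Total charge passed Q = i*A*t = 0.2021*40*57560 = 465315.04 C
m = Q*M/(n*F) = 465315.04*26/(3*96485) = 41.7964 g

41.7964 g


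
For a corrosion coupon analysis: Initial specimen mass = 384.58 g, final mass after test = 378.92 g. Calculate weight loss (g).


Weight loss = initial − final
WL = 384.58 − 378.92 = 5.66 g

5.66 g


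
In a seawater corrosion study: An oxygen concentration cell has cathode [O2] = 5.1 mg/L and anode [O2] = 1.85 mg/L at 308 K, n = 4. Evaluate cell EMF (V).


Apply the Nernst concentration-cell relation: E = (RT/nF)*ln(C_cathode/C_anode)
RT/nF = 8.314*308/(4*96485) = 0.006635 V
ln(5.1/1.85) = 1.01405
E = 0.006635 * 1.01405 = 0.00673 V

0.00673 V


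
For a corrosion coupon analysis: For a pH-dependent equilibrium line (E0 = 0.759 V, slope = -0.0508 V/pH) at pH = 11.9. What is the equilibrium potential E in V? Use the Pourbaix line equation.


Apply the Pourbaix line equation: E = E0 + slope*pH
E = 0.759 + (-0.0508)*11.9 = 0.759 + (-0.60452) = 0.15448 V
Rounded to 4 decimal places: E = 0.1545 V

0.1545 V


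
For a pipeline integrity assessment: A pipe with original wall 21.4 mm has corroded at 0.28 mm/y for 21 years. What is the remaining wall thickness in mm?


Remaining wall = original − CR × time
t = 21.4 − 0.28*21 = 21.4 − 5.88 = 15.52 mm

15.52 mm


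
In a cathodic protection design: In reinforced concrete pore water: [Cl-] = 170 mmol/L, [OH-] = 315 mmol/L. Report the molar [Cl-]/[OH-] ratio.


Threshold parameter = [Cl-] / [OH-] (molar basis; both in mmol/L, so units cancel)
Ratio = 170 / 315 = 0.54

0.54


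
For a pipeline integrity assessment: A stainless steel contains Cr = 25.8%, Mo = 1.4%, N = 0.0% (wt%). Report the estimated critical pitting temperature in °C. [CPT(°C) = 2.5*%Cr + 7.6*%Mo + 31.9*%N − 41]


Apply the ASTM G48 empirical CPT estimate: CPT(°C) = 2.5*%Cr + 7.6*%Mo + 31.9*%N − 41
2.5*25.8 = 64.5; 7.6*1.4 = 10.64; 31.9*0.0 = 0
CPT = 64.5 + 10.64 + 0 − 41 = 34.14 °C
Rounded to 0.1 °C: CPT ≈ 34.1 °C

34.1 °C


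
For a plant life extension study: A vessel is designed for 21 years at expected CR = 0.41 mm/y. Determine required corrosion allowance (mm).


Corrosion allowance = CR × design life
CA = 0.41 * 21 = 8.61 mm

8.61 mm


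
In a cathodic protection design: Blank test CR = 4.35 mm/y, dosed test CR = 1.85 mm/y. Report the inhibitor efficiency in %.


Apply the inhibitor-efficiency definition: IE = (CR_blank − CR_inh)/CR_blank × 100
IE = (4.35 − 1.85) / 4.35 × 100
IE = 2.5 / 4.35 × 100 = 57.5 %

57.5 %


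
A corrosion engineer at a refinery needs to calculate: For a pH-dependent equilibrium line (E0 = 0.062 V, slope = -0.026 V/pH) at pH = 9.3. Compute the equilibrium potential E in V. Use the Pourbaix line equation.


Apply the Pourbaix line equation: E = E0 + slope*pH
E = 0.062 + (-0.026)*9.3 = 0.062 + (-0.2418) = -0.1798 V
Rounded to 4 decimal places: E = -0.1798 V

-0.1798 V


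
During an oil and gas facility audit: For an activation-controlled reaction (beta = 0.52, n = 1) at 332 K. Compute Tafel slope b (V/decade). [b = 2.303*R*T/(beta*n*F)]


Apply the Tafel slope relation: b = 2.303*R*T/(beta*n*F)
Numerator: 2.303 * 8.314 * 332 = 6356.85
Denominator: 0.52 * 1 * 96485 = 50172.2
b = 6356.85 / 50172.2 = 0.127 V/decade

0.127 V/decade


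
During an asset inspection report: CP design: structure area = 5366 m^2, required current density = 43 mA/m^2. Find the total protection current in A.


I = area * current density, then convert mA → A (÷1000)
I = 5366 * 43 / 1000 = 230.74 A

230.74 A


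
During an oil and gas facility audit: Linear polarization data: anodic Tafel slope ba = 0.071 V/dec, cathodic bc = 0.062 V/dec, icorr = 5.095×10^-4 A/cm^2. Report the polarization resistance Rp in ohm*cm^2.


Apply the Stern-Geary equation: Rp = ba*bc / (2.303*icorr*(ba+bc))
ba*bc = 0.071*0.062 = 0.004402
ba+bc = 0.133; 2.303*icorr*(ba+bc) = 2.303*5.095×10^-4*0.133 = 1.5605934×10^-4
Rp = 0.004402 / 1.5605934×10^-4 = 28.21 ohm*cm^2

28.21 ohm*cm^2


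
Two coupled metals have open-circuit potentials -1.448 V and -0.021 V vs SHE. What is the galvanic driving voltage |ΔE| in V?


Driving voltage is the absolute potential difference.
|ΔE| = |-1.448 − (-0.021)| = 1.427 V

1.427 V


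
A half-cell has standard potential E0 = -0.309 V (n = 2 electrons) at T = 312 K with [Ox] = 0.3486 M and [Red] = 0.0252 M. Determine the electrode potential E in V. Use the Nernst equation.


Apply the Nernst equation: E = E0 + (RT/nF)*ln([Ox]/[Red])
Step 1: RT/nF = 8.314*312/(2*96485) = 0.01344234 V
Step 2: [Ox]/[Red] = 0.3486/0.0252 = 13.833333
Step 3: ln(13.833333) = 2.627081
Step 4: correction = 0.01344234 * 2.627081 = 0.035 V
E = -0.309 + 0.035 = -0.274 V

-0.274 V


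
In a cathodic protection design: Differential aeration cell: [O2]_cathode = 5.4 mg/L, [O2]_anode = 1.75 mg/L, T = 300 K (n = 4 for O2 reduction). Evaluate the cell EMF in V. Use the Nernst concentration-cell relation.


Apply the Nernst concentration-cell relation: E = (RT/nF)*ln(C_cathode/C_anode)
RT/nF = 8.314*300/(4*96485) = 0.00646266 V
ln(5.4/1.75) = 1.12678
E = 0.00646266 * 1.12678 = 0.00728 V

0.00728 V


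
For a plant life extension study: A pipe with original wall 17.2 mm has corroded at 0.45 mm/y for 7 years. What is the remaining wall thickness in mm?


Remaining wall = original − CR × time
t = 17.2 − 0.45*7 = 17.2 − 3.15 = 14.05 mm

14.05 mm


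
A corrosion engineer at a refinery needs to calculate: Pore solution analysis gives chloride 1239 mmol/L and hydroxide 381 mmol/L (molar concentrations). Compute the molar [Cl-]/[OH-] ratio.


Threshold parameter = [Cl-] / [OH-] (molar basis; both in mmol/L, so units cancel)
Ratio = 1239 / 381 = 3.25

3.25


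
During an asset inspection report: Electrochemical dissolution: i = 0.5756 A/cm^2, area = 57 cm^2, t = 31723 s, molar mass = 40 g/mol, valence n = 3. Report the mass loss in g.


Apply Faraday's law: m = i*A*t*M / (n*F)
Total charge passed Q = i*A*t = 0.5756*57*31723 = 1040806.2516 C
m = Q*M/(n*F) = 1040806.2516*40/(3*96485) = 143.8298 g

143.8298 g


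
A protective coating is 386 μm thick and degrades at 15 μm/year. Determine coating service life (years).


Service life = thickness / degradation rate
Life = 386 / 15 = 25.7 years

25.7 years


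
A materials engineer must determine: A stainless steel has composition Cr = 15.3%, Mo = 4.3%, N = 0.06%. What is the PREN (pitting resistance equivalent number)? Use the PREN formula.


Apply the PREN formula: PREN = Cr + 3.3*Mo + 16*N
PREN = 15.3 + 3.3*4.3 + 16*0.06
PREN = 15.3 + 14.19 + 0.96 = 30.45

30.45


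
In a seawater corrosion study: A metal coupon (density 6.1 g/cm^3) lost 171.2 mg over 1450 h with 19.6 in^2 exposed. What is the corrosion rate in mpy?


Apply the mpy weight-loss relation: CR = 534 * W / (D * A * T)
Numerator: 534 * 171.2 = 91420.8
Denominator: 6.1 * 19.6 * 1450 = 173362.0
CR = 91420.8 / 173362.0 = 0.52734 mpy

0.52734 mpy


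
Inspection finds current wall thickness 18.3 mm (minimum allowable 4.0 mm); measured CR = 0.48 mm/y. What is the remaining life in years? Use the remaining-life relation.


Apply the remaining-life relation: RL = (t_current − t_min) / CR
RL = (18.3 − 4.0) / 0.48 = 14.3 / 0.48 = 29.8 years

29.8 years


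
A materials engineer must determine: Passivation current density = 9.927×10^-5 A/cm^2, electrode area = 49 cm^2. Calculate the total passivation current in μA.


I = i_pass * A, then convert A → μA (×10^6)
I = 9.927×10^-5 * 49 * 10^6 = 4864.23 μA

4864.23 μA


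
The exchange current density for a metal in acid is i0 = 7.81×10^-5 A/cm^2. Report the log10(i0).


i0 = 7.81×10^-5 A/cm^2
log10(i0) = -4.107

-4.107


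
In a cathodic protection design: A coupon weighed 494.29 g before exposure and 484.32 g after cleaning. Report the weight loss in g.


Weight loss = initial − final
WL = 494.29 − 484.32 = 9.97 g

9.97 g


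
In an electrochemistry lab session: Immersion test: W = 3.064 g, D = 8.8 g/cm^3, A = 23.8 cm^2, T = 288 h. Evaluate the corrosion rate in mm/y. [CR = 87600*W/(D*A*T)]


Apply the mm/y weight-loss relation: CR = 87600 * W / (D * A * T)
Numerator: 87600 * 3.064 = 268406.4
Denominator: 8.8 * 23.8 * 288 = 60318.72
CR = 268406.4 / 60318.72 = 4.4498 mm/y

4.4498 mm/y


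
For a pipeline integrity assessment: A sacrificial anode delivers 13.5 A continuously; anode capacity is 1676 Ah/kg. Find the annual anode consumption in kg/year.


Annual consumption = current * hours per year / capacity
Rate = 13.5 * 8760 / 1676 = 70.6 kg/year

70.6 kg/year


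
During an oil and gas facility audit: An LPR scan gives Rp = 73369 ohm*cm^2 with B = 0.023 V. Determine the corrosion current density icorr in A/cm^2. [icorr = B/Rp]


Apply the Stern-Geary relation: icorr = B / Rp
icorr = 0.023 / 73369 = 3.135×10^-7 A/cm^2

3.135×10^-7 A/cm^2


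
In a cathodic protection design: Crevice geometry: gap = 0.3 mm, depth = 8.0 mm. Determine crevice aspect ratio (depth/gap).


Aspect ratio = depth / gap
Ratio = 8.0 / 0.3 = 26.7

26.7


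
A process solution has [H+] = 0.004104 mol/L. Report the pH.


pH = −log10[H+]
pH = −log10(0.004104) = 2.39

2.39


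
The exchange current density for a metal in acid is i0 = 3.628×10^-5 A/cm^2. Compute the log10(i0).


i0 = 3.628×10^-5 A/cm^2
log10(i0) = -4.44

-4.44


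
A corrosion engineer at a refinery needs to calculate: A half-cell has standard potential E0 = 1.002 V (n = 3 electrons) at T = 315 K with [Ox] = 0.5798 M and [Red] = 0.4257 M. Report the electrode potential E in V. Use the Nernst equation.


Apply the Nernst equation: E = E0 + (RT/nF)*ln([Ox]/[Red])
Step 1: RT/nF = 8.314*315/(3*96485) = 0.00904773 V
Step 2: [Ox]/[Red] = 0.5798/0.4257 = 1.361992
Step 3: ln(1.361992) = 0.308948
Step 4: correction = 0.00904773 * 0.308948 = 0.003 V
E = 1.002 + 0.003 = 1.005 V

1.005 V


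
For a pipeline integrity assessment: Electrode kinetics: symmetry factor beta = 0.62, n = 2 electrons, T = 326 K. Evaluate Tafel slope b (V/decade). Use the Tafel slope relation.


Apply the Tafel slope relation: b = 2.303*R*T/(beta*n*F)
Numerator: 2.303 * 8.314 * 326 = 6241.97
Denominator: 0.62 * 2 * 96485 = 119641.4
b = 6241.97 / 119641.4 = 0.052 V/decade

0.052 V/decade


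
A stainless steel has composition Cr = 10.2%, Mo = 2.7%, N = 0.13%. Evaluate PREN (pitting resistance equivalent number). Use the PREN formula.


Apply the PREN formula: PREN = Cr + 3.3*Mo + 16*N
PREN = 10.2 + 3.3*2.7 + 16*0.13
PREN = 10.2 + 8.91 + 2.08 = 21.19

21.19


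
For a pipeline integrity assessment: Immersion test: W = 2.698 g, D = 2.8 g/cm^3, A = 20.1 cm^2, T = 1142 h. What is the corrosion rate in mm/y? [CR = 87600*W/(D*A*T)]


Apply the mm/y weight-loss relation: CR = 87600 * W / (D * A * T)
Numerator: 87600 * 2.698 = 236344.8
Denominator: 2.8 * 20.1 * 1142 = 64271.76
CR = 236344.8 / 64271.76 = 3.6773 mm/y

3.6773 mm/y


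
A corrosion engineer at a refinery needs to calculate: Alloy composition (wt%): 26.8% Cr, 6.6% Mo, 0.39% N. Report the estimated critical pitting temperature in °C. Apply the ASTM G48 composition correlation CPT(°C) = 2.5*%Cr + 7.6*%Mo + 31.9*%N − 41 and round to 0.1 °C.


Apply the ASTM G48 empirical CPT estimate: CPT(°C) = 2.5*%Cr + 7.6*%Mo + 31.9*%N − 41
2.5*26.8 = 67; 7.6*6.6 = 50.16; 31.9*0.39 = 12.441
CPT = 67 + 50.16 + 12.441 − 41 = 88.601 °C
Rounded to 0.1 °C: CPT ≈ 88.6 °C

88.6 °C


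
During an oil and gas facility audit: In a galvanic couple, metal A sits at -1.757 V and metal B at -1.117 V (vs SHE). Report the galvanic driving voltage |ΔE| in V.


Driving voltage is the absolute potential difference.
|ΔE| = |-1.757 − (-1.117)| = 0.64 V

0.64 V


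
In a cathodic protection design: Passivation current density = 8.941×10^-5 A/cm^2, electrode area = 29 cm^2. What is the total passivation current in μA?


I = i_pass * A, then convert A → μA (×10^6)
I = 8.941×10^-5 * 29 * 10^6 = 2592.89 μA

2592.89 μA


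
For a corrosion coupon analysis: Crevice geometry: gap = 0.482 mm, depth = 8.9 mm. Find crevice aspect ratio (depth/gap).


Aspect ratio = depth / gap
Ratio = 8.9 / 0.482 = 18.5

18.5


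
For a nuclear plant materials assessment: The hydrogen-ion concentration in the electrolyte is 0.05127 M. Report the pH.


pH = −log10[H+]
pH = −log10(0.05127) = 1.29

1.29


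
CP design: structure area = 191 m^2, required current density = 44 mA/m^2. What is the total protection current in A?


I = area * current density, then convert mA → A (÷1000)
I = 191 * 44 / 1000 = 8.4 A

8.4 A


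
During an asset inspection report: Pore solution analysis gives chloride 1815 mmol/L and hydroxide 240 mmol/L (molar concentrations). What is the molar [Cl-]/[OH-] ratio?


Threshold parameter = [Cl-] / [OH-] (molar basis; both in mmol/L, so units cancel)
Ratio = 1815 / 240 = 7.56

7.56


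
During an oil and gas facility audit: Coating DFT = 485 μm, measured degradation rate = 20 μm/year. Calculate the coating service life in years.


Service life = thickness / degradation rate
Life = 485 / 20 = 24.3 years

24.3 years


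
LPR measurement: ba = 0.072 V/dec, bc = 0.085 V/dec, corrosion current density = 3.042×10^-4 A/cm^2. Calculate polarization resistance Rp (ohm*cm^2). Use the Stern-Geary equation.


Apply the Stern-Geary equation: Rp = ba*bc / (2.303*icorr*(ba+bc))
ba*bc = 0.072*0.085 = 0.00612
ba+bc = 0.157; 2.303*icorr*(ba+bc) = 2.303*3.042×10^-4*0.157 = 1.099899×10^-4
Rp = 0.00612 / 1.099899×10^-4 = 55.64 ohm*cm^2

55.64 ohm*cm^2


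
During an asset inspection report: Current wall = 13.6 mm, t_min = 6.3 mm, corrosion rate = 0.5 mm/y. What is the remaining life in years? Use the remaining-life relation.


Apply the remaining-life relation: RL = (t_current − t_min) / CR
RL = (13.6 − 6.3) / 0.5 = 7.3 / 0.5 = 14.6 years

14.6 years


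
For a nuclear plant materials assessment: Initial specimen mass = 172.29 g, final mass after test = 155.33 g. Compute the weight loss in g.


Weight loss = initial − final
WL = 172.29 − 155.33 = 16.96 g

16.96 g


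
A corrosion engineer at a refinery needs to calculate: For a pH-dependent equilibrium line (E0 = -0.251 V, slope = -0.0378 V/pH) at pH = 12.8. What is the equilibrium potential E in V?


Apply the Pourbaix line equation: E = E0 + slope*pH
E = -0.251 + (-0.0378)*12.8 = -0.251 + (-0.48384) = -0.73484 V
Rounded to 3 decimal places: E = -0.735 V

-0.735 V


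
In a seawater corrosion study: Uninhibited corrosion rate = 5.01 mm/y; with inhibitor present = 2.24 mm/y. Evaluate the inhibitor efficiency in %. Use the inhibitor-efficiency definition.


Apply the inhibitor-efficiency definition: IE = (CR_blank − CR_inh)/CR_blank × 100
IE = (5.01 − 2.24) / 5.01 × 100
IE = 2.77 / 5.01 × 100 = 55.3 %

55.3 %


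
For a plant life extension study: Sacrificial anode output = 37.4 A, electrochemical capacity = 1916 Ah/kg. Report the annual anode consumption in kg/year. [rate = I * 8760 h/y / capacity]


Annual consumption = current * hours per year / capacity
Rate = 37.4 * 8760 / 1916 = 171.0 kg/year

171.0 kg/year


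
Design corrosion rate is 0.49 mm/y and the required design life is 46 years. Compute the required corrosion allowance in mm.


Corrosion allowance = CR × design life
CA = 0.49 * 46 = 22.54 mm

22.54 mm


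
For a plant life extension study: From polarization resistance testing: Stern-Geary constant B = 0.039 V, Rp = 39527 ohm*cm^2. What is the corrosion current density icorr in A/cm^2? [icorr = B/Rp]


Apply the Stern-Geary relation: icorr = B / Rp
icorr = 0.039 / 39527 = 9.867×10^-7 A/cm^2

9.867×10^-7 A/cm^2


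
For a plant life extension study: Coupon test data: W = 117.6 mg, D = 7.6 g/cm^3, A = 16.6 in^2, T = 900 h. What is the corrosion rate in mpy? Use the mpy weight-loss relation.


Apply the mpy weight-loss relation: CR = 534 * W / (D * A * T)
Numerator: 534 * 117.6 = 62798.4
Denominator: 7.6 * 16.6 * 900 = 113544.0
CR = 62798.4 / 113544.0 = 0.553 mpy

0.553 mpy


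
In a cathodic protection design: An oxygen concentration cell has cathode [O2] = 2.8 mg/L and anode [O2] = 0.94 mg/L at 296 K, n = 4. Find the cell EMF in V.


Apply the Nernst concentration-cell relation: E = (RT/nF)*ln(C_cathode/C_anode)
RT/nF = 8.314*296/(4*96485) = 0.00637649 V
ln(2.8/0.94) = 1.09149
E = 0.00637649 * 1.09149 = 0.00696 V

0.00696 V


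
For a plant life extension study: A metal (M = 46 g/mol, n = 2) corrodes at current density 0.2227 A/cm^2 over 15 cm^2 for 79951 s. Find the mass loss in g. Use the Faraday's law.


Apply Faraday's law: m = i*A*t*M / (n*F)
Total charge passed Q = i*A*t = 0.2227*15*79951 = 267076.3155 C
m = Q*M/(n*F) = 267076.3155*46/(2*96485) = 63.6654 g

63.6654 g


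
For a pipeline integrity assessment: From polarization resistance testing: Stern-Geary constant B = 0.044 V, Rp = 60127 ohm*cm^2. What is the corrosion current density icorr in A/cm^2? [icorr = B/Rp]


Apply the Stern-Geary relation: icorr = B / Rp
icorr = 0.044 / 60127 = 7.318×10^-7 A/cm^2

7.318×10^-7 A/cm^2


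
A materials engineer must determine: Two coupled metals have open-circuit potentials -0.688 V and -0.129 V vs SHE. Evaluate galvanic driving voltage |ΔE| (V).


Driving voltage is the absolute potential difference.
|ΔE| = |-0.688 − (-0.129)| = 0.559 V

0.559 V


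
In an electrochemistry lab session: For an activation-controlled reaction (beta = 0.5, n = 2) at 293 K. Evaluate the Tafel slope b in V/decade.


Apply the Tafel slope relation: b = 2.303*R*T/(beta*n*F)
Numerator: 2.303 * 8.314 * 293 = 5610.11
Denominator: 0.5 * 2 * 96485 = 96485.0
b = 5610.11 / 96485.0 = 0.0581 V/decade

0.0581 V/decade


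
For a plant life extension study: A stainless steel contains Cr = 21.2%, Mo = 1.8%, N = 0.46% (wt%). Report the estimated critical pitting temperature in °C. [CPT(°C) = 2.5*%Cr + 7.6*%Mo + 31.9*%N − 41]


Apply the ASTM G48 empirical CPT estimate: CPT(°C) = 2.5*%Cr + 7.6*%Mo + 31.9*%N − 41
2.5*21.2 = 53; 7.6*1.8 = 13.68; 31.9*0.46 = 14.674
CPT = 53 + 13.68 + 14.674 − 41 = 40.354 °C
Rounded to 0.1 °C: CPT ≈ 40.4 °C

40.4 °C


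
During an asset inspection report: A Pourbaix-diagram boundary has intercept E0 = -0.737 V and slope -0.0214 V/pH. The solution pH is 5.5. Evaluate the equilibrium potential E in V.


Apply the Pourbaix line equation: E = E0 + slope*pH
E = -0.737 + (-0.0214)*5.5 = -0.737 + (-0.1177) = -0.8547 V
Rounded to 3 decimal places: E = -0.855 V

-0.855 V
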